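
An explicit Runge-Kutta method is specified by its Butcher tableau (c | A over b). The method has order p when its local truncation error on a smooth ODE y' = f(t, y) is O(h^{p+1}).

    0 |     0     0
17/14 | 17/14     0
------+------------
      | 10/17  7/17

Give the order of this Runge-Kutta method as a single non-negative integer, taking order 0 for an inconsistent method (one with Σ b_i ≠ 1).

b = (10/17, 7/17)
c = (0, 17/14)
Σ b_i: 10/17·1 + 7/17·1 = 1 ✓
b·c: 7/17·17/14 = 1/2 ✓; 2 stages ⇒ order 2.

2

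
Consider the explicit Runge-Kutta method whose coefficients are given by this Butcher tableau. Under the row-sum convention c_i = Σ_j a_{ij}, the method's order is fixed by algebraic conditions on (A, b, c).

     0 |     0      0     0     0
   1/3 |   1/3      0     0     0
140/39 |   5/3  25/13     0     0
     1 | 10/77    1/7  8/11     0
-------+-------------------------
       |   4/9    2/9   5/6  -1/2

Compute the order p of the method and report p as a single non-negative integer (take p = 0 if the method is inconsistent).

b = (4/9, 2/9, 5/6, -1/2)
c = (0, 1/3, 140/39, 1)
Ac = (0, 0, 25/39, 2661/1001)
Σ b_i: 4/9·1 + 2/9·1 + 5/6·1 + (-1/2)·1 = 1 ✓
b·c: 2/9·1/3 + 5/6·140/39 + (-1/2)·1 = 1801/702 ≠ 1/2 ⇒ order 1.

1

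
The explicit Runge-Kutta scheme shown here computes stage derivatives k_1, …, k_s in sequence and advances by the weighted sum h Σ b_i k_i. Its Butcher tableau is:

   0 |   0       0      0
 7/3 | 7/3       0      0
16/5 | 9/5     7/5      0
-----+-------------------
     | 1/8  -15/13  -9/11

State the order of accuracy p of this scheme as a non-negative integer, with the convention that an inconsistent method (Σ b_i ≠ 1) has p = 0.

0

b = (1/8, -15/13, -9/11)
c = (0, 7/3, 16/5)
Ac = (0, 0, 49/15)
Σ b_i: 1/8·1 + (-15/13)·1 + (-9/11)·1 = -2113/1144 ≠ 1 ⇒ order 0.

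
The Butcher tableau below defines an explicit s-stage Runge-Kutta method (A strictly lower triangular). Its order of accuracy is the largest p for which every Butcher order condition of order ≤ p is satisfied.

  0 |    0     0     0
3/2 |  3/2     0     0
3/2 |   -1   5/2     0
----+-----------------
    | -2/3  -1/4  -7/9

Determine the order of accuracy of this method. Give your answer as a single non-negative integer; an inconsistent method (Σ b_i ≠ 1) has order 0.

b = (-2/3, -1/4, -7/9)
c = (0, 3/2, 3/2)
Ac = (0, 0, 15/4)
Σ b_i: (-2/3)·1 + (-1/4)·1 + (-7/9)·1 = -61/36 ≠ 1 ⇒ order 0.

0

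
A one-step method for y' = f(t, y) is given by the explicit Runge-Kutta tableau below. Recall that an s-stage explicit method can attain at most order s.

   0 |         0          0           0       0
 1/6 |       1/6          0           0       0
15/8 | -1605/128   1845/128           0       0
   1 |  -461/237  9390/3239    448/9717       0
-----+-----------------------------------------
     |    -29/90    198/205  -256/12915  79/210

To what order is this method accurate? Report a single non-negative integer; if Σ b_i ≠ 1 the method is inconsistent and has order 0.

b = (-29/90, 198/205, -256/12915, 79/210)
c = (0, 1/6, 15/8, 1)
Ac = (0, 0, 615/256, 45/79)
Σ b_i: (-29/90)·1 + 198/205·1 + (-256/12915)·1 + 79/210·1 = 1 ✓
b·c: 198/205·1/6 + (-256/12915)·15/8 + 79/210·1 = 1/2 ✓
b·c²: 198/205·1/36 + (-256/12915)·225/64 + 79/210·1 = 1/3 ✓
b·Ac: (-256/12915)·615/256 + 79/210·45/79 = 1/6 ✓
b·c³: 198/205·1/216 + (-256/12915)·3375/512 + 79/210·1 = 1/4 ✓
b·(c∘Ac): (-256/12915)·9225/2048 + 79/210·45/79 = 1/8 ✓
b·Ac²: (-256/12915)·205/512 + 79/210·115/474 = 1/12 ✓
b·A²c: 79/210·35/316 = 1/24 ✓; 4 stages ⇒ order 4.

4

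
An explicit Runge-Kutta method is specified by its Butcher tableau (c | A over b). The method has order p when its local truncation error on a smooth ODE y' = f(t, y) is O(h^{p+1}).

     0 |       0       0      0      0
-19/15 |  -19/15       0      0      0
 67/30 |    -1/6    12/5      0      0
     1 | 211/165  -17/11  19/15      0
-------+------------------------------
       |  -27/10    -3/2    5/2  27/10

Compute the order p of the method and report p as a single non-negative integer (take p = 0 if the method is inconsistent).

b = (-27/10, -3/2, 5/2, 27/10)
c = (0, -19/15, 67/30, 1)
Ac = (0, 0, -76/25, 23693/4950)
Σ b_i: (-27/10)·1 + (-3/2)·1 + 5/2·1 + 27/10·1 = 1 ✓
b·c: (-3/2)·(-19/15) + 5/2·67/30 + 27/10·1 = 611/60 ≠ 1/2 ⇒ order 1.

1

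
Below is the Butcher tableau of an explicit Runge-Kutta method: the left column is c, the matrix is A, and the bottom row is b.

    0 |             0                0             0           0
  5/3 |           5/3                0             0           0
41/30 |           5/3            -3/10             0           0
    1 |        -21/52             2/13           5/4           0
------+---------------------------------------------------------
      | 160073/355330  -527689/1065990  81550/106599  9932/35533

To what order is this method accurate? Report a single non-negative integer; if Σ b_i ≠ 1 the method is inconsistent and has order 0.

3

b = (160073/355330, -527689/1065990, 81550/106599, 9932/35533)
c = (0, 5/3, 41/30, 1)
Ac = (0, 0, -1/2, 613/312)
Σ b_i: 160073/355330·1 + (-527689/1065990)·1 + 81550/106599·1 + 9932/35533·1 = 1 ✓
b·c: (-527689/1065990)·5/3 + 81550/106599·41/30 + 9932/35533·1 = 1/2 ✓
b·c²: (-527689/1065990)·25/9 + 81550/106599·1681/900 + 9932/35533·1 = 1/3 ✓
b·Ac: 81550/106599·(-1/2) + 9932/35533·613/312 = 1/6 ✓
b·c³: (-527689/1065990)·125/27 + 81550/106599·68921/27000 + 9932/35533·1 = -380251/6395940 ≠ 1/4 ⇒ order 3.
b·(c∘Ac): 81550/106599·(-41/60) + 9932/35533·613/312 = 8447/319797 ≠ 1/8
b·Ac²: 81550/106599·(-5/6) + 9932/35533·25853/9360 = 860423/6395940 ≠ 1/12
b·A²c: 9932/35533·(-5/8) = -12415/71066 ≠ 1/24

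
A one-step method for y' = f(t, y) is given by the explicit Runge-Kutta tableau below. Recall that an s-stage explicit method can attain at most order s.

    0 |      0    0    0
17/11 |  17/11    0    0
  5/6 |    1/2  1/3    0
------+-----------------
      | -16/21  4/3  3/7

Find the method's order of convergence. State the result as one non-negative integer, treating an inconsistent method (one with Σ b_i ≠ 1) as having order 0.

b = (-16/21, 4/3, 3/7)
c = (0, 17/11, 5/6)
Ac = (0, 0, 17/33)
Σ b_i: (-16/21)·1 + 4/3·1 + 3/7·1 = 1 ✓
b·c: 4/3·17/11 + 3/7·5/6 = 1117/462 ≠ 1/2 ⇒ order 1.

1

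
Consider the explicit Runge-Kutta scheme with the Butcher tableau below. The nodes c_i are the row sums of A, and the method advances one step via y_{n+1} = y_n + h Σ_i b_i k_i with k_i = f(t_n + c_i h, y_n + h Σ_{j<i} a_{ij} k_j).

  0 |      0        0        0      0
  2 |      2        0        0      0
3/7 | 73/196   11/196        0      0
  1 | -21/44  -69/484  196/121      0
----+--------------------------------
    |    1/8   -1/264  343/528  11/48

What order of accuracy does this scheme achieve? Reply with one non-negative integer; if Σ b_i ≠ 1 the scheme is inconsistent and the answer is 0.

4

b = (1/8, -1/264, 343/528, 11/48)
c = (0, 2, 3/7, 1)
Ac = (0, 0, 11/98, 9/22)
Σ b_i: 1/8·1 + (-1/264)·1 + 343/528·1 + 11/48·1 = 1 ✓
b·c: (-1/264)·2 + 343/528·3/7 + 11/48·1 = 1/2 ✓
b·c²: (-1/264)·4 + 343/528·9/49 + 11/48·1 = 1/3 ✓
b·Ac: 343/528·11/98 + 11/48·9/22 = 1/6 ✓
b·c³: (-1/264)·8 + 343/528·27/343 + 11/48·1 = 1/4 ✓
b·(c∘Ac): 343/528·33/686 + 11/48·9/22 = 1/8 ✓
b·Ac²: 343/528·11/49 + 11/48·(-3/11) = 1/12 ✓
b·A²c: 11/48·2/11 = 1/24 ✓; 4 stages ⇒ order 4.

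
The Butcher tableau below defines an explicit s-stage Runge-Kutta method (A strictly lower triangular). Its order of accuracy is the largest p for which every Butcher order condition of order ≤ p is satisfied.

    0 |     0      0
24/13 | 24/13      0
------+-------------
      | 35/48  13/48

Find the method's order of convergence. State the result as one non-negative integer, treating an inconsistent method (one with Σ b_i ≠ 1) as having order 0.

2

b = (35/48, 13/48)
c = (0, 24/13)
Σ b_i: 35/48·1 + 13/48·1 = 1 ✓
b·c: 13/48·24/13 = 1/2 ✓; 2 stages ⇒ order 2.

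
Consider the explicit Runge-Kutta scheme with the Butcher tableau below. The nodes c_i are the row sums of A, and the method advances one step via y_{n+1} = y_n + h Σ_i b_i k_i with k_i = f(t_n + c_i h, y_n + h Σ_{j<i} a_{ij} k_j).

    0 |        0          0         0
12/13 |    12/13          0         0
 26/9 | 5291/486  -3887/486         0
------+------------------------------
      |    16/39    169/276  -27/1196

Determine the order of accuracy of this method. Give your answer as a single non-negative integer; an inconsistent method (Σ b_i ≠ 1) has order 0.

b = (16/39, 169/276, -27/1196)
c = (0, 12/13, 26/9)
Ac = (0, 0, -598/81)
Σ b_i: 16/39·1 + 169/276·1 + (-27/1196)·1 = 1 ✓
b·c: 169/276·12/13 + (-27/1196)·26/9 = 1/2 ✓
b·c²: 169/276·144/169 + (-27/1196)·676/81 = 1/3 ✓
b·Ac: (-27/1196)·(-598/81) = 1/6 ✓; 3 stages ⇒ order 3.

3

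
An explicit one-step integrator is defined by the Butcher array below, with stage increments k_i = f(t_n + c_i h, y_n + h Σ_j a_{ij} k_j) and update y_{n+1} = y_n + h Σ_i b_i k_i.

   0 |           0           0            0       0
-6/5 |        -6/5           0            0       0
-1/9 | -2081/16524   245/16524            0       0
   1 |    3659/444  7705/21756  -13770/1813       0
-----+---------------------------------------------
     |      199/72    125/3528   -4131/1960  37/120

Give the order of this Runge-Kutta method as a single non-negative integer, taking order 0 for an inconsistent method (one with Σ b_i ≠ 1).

4

b = (199/72, 125/3528, -4131/1960, 37/120)
c = (0, -6/5, -1/9, 1)
Ac = (0, 0, -49/2754, 31/74)
Σ b_i: 199/72·1 + 125/3528·1 + (-4131/1960)·1 + 37/120·1 = 1 ✓
b·c: 125/3528·(-6/5) + (-4131/1960)·(-1/9) + 37/120·1 = 1/2 ✓
b·c²: 125/3528·36/25 + (-4131/1960)·1/81 + 37/120·1 = 1/3 ✓
b·Ac: (-4131/1960)·(-49/2754) + 37/120·31/74 = 1/6 ✓
b·c³: 125/3528·(-216/125) + (-4131/1960)·(-1/729) + 37/120·1 = 1/4 ✓
b·(c∘Ac): (-4131/1960)·49/24786 + 37/120·31/74 = 1/8 ✓
b·Ac²: (-4131/1960)·49/2295 + 37/120·77/185 = 1/12 ✓
b·A²c: 37/120·5/37 = 1/24 ✓; 4 stages ⇒ order 4.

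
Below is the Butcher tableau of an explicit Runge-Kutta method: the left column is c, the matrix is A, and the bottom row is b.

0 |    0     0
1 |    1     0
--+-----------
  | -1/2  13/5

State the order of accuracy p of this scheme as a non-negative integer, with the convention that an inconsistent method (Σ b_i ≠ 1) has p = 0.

0

b = (-1/2, 13/5)
c = (0, 1)
Σ b_i: (-1/2)·1 + 13/5·1 = 21/10 ≠ 1 ⇒ order 0.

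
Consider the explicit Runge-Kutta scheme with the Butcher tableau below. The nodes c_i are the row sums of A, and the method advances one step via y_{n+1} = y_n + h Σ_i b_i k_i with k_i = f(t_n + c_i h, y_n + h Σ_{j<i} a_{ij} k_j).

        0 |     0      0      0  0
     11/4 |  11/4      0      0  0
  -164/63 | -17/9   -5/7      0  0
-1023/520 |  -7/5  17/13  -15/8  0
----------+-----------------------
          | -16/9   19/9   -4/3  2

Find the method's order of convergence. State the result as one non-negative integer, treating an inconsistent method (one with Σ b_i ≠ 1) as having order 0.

b = (-16/9, 19/9, -4/3, 2)
c = (0, 11/4, -164/63, -1023/520)
Ac = (0, 0, -55/28, 9257/1092)
Σ b_i: (-16/9)·1 + 19/9·1 + (-4/3)·1 + 2·1 = 1 ✓
b·c: 19/9·11/4 + (-4/3)·(-164/63) + 2·(-1023/520) = 131249/24570 ≠ 1/2 ⇒ order 1.

1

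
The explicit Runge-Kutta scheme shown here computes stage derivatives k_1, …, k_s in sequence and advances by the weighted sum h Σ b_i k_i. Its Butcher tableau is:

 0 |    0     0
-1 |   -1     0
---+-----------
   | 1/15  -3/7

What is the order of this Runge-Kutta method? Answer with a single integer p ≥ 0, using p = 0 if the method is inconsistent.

0

b = (1/15, -3/7)
c = (0, -1)
Σ b_i: 1/15·1 + (-3/7)·1 = -38/105 ≠ 1 ⇒ order 0.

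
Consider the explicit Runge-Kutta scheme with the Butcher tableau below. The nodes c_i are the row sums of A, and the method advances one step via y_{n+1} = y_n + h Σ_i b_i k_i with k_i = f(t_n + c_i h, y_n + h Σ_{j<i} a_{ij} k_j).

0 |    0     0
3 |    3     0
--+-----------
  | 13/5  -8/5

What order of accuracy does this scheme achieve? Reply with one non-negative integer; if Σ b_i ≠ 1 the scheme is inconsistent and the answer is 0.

1

b = (13/5, -8/5)
c = (0, 3)
Σ b_i: 13/5·1 + (-8/5)·1 = 1 ✓
b·c: (-8/5)·3 = -24/5 ≠ 1/2 ⇒ order 1.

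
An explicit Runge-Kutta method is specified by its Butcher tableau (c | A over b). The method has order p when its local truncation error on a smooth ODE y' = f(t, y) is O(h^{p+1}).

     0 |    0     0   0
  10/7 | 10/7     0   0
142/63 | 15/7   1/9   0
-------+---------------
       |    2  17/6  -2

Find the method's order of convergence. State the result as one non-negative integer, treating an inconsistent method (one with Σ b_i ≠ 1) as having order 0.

0

b = (2, 17/6, -2)
c = (0, 10/7, 142/63)
Ac = (0, 0, 10/63)
Σ b_i: 2·1 + 17/6·1 + (-2)·1 = 17/6 ≠ 1 ⇒ order 0.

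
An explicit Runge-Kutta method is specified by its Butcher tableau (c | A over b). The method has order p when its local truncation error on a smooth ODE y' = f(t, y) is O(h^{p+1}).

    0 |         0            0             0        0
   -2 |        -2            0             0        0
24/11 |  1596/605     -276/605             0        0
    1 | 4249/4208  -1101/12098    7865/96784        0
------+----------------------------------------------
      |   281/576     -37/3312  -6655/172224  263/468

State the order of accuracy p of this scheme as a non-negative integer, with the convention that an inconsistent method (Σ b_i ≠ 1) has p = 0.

4

b = (281/576, -37/3312, -6655/172224, 263/468)
c = (0, -2, 24/11, 1)
Ac = (0, 0, 552/605, 189/526)
Σ b_i: 281/576·1 + (-37/3312)·1 + (-6655/172224)·1 + 263/468·1 = 1 ✓
b·c: (-37/3312)·(-2) + (-6655/172224)·24/11 + 263/468·1 = 1/2 ✓
b·c²: (-37/3312)·4 + (-6655/172224)·576/121 + 263/468·1 = 1/3 ✓
b·Ac: (-6655/172224)·552/605 + 263/468·189/526 = 1/6 ✓
b·c³: (-37/3312)·(-8) + (-6655/172224)·13824/1331 + 263/468·1 = 1/4 ✓
b·(c∘Ac): (-6655/172224)·13248/6655 + 263/468·189/526 = 1/8 ✓
b·Ac²: (-6655/172224)·(-1104/605) + 263/468·6/263 = 1/12 ✓
b·A²c: 263/468·39/526 = 1/24 ✓; 4 stages ⇒ order 4.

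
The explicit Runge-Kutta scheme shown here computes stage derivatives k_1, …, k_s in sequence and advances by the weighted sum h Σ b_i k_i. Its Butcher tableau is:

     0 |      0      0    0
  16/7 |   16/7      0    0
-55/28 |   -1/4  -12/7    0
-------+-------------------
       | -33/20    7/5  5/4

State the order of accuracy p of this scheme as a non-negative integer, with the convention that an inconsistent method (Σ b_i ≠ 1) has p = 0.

b = (-33/20, 7/5, 5/4)
c = (0, 16/7, -55/28)
Ac = (0, 0, -192/49)
Σ b_i: (-33/20)·1 + 7/5·1 + 5/4·1 = 1 ✓
b·c: 7/5·16/7 + 5/4·(-55/28) = 417/560 ≠ 1/2 ⇒ order 1.

1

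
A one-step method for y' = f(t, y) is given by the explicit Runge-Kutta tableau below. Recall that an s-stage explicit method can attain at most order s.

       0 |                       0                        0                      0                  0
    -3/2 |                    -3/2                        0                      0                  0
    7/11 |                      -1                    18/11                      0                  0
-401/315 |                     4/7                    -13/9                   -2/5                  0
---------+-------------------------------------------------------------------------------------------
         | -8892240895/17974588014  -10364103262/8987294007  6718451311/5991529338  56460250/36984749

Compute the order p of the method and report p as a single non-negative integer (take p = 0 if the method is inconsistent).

3

b = (-8892240895/17974588014, -10364103262/8987294007, 6718451311/5991529338, 56460250/36984749)
c = (0, -3/2, 7/11, -401/315)
Ac = (0, 0, -27/11, 631/330)
Σ b_i: (-8892240895/17974588014)·1 + (-10364103262/8987294007)·1 + 6718451311/5991529338·1 + 56460250/36984749·1 = 1 ✓
b·c: (-10364103262/8987294007)·(-3/2) + 6718451311/5991529338·7/11 + 56460250/36984749·(-401/315) = 1/2 ✓
b·c²: (-10364103262/8987294007)·9/4 + 6718451311/5991529338·49/121 + 56460250/36984749·160801/99225 = 1/3 ✓
b·Ac: 6718451311/5991529338·(-27/11) + 56460250/36984749·631/330 = 1/6 ✓
b·c³: (-10364103262/8987294007)·(-27/8) + 6718451311/5991529338·343/1331 + 56460250/36984749·(-64481201/31255875) = 8567049876793/8304259662468 ≠ 1/4 ⇒ order 3.
b·(c∘Ac): 6718451311/5991529338·(-189/121) + 56460250/36984749·(-253031/103950) = -10919435863/1997176446 ≠ 1/8
b·Ac²: 6718451311/5991529338·81/22 + 56460250/36984749·(-8257/2420) = -1757772039/1627328956 ≠ 1/12
b·A²c: 56460250/36984749·54/55 = 55433700/36984749 ≠ 1/24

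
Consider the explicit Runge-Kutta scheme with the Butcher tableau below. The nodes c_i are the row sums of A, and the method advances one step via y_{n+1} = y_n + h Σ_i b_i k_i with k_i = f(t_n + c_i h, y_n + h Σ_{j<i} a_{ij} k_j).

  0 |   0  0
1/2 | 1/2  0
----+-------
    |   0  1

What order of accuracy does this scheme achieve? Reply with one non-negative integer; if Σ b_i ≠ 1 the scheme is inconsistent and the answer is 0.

b = (0, 1)
c = (0, 1/2)
Σ b_i: 1·1 = 1 ✓
b·c: 1·1/2 = 1/2 ✓; 2 stages ⇒ order 2.

2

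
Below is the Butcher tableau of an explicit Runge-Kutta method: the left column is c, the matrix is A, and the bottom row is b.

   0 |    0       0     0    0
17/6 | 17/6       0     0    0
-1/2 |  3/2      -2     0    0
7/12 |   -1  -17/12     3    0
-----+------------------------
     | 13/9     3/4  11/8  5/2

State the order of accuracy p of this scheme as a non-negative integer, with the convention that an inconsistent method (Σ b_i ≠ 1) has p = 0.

b = (13/9, 3/4, 11/8, 5/2)
c = (0, 17/6, -1/2, 7/12)
Ac = (0, 0, -17/3, -397/72)
Σ b_i: 13/9·1 + 3/4·1 + 11/8·1 + 5/2·1 = 437/72 ≠ 1 ⇒ order 0.

0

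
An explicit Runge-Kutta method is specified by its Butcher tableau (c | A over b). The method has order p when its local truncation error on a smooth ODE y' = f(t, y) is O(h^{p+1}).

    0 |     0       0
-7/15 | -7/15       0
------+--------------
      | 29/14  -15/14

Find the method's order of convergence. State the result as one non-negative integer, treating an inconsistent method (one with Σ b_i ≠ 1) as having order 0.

b = (29/14, -15/14)
c = (0, -7/15)
Σ b_i: 29/14·1 + (-15/14)·1 = 1 ✓
b·c: (-15/14)·(-7/15) = 1/2 ✓; 2 stages ⇒ order 2.

2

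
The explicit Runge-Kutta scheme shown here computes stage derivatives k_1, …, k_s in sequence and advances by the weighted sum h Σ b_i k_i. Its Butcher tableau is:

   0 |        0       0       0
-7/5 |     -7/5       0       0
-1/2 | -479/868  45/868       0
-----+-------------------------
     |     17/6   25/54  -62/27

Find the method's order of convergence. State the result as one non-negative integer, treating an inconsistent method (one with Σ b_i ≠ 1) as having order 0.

b = (17/6, 25/54, -62/27)
c = (0, -7/5, -1/2)
Ac = (0, 0, -9/124)
Σ b_i: 17/6·1 + 25/54·1 + (-62/27)·1 = 1 ✓
b·c: 25/54·(-7/5) + (-62/27)·(-1/2) = 1/2 ✓
b·c²: 25/54·49/25 + (-62/27)·1/4 = 1/3 ✓
b·Ac: (-62/27)·(-9/124) = 1/6 ✓; 3 stages ⇒ order 3.

3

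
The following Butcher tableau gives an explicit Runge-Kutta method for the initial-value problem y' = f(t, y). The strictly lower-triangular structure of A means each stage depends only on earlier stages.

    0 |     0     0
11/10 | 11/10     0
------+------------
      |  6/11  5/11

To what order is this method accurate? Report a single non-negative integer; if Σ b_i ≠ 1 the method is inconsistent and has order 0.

b = (6/11, 5/11)
c = (0, 11/10)
Σ b_i: 6/11·1 + 5/11·1 = 1 ✓
b·c: 5/11·11/10 = 1/2 ✓; 2 stages ⇒ order 2.

2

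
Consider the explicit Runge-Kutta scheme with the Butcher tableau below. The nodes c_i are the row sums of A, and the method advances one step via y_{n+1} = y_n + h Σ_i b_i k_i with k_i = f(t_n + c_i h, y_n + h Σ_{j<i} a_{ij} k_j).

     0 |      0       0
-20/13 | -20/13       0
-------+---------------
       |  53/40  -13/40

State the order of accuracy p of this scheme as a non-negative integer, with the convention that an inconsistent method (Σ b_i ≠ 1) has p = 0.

2

b = (53/40, -13/40)
c = (0, -20/13)
Σ b_i: 53/40·1 + (-13/40)·1 = 1 ✓
b·c: (-13/40)·(-20/13) = 1/2 ✓; 2 stages ⇒ order 2.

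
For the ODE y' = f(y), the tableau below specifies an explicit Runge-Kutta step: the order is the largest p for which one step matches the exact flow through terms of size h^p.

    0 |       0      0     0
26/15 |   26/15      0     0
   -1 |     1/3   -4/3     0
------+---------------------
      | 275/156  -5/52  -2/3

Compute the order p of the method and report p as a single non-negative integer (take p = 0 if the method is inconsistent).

b = (275/156, -5/52, -2/3)
c = (0, 26/15, -1)
Ac = (0, 0, -104/45)
Σ b_i: 275/156·1 + (-5/52)·1 + (-2/3)·1 = 1 ✓
b·c: (-5/52)·26/15 + (-2/3)·(-1) = 1/2 ✓
b·c²: (-5/52)·676/225 + (-2/3)·1 = -43/45 ≠ 1/3 ⇒ order 2.
b·Ac: (-2/3)·(-104/45) = 208/135 ≠ 1/6

2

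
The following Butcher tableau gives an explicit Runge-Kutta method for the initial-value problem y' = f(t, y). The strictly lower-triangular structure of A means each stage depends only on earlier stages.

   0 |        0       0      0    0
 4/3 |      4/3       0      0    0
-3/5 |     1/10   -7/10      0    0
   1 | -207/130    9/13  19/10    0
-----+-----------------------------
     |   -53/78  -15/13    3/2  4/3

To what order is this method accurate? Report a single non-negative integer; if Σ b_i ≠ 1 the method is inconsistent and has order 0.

b = (-53/78, -15/13, 3/2, 4/3)
c = (0, 4/3, -3/5, 1)
Ac = (0, 0, -14/15, -141/650)
Σ b_i: (-53/78)·1 + (-15/13)·1 + 3/2·1 + 4/3·1 = 1 ✓
b·c: (-15/13)·4/3 + 3/2·(-3/5) + 4/3·1 = -431/390 ≠ 1/2 ⇒ order 1.

1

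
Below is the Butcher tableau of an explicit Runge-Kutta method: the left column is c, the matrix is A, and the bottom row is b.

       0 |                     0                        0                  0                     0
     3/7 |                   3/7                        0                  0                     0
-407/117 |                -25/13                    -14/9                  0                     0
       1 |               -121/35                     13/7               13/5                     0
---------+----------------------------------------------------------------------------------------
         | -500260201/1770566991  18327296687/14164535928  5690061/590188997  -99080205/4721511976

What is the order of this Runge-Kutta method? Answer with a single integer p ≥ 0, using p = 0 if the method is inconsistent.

b = (-500260201/1770566991, 18327296687/14164535928, 5690061/590188997, -99080205/4721511976)
c = (0, 3/7, -407/117, 1)
Ac = (0, 0, -2/3, -18188/2205)
Σ b_i: (-500260201/1770566991)·1 + 18327296687/14164535928·1 + 5690061/590188997·1 + (-99080205/4721511976)·1 = 1 ✓
b·c: 18327296687/14164535928·3/7 + 5690061/590188997·(-407/117) + (-99080205/4721511976)·1 = 1/2 ✓
b·c²: 18327296687/14164535928·9/49 + 5690061/590188997·165649/13689 + (-99080205/4721511976)·1 = 1/3 ✓
b·Ac: 5690061/590188997·(-2/3) + (-99080205/4721511976)·(-18188/2205) = 1/6 ✓
b·c³: 18327296687/14164535928·27/343 + 5690061/590188997·(-67419143/1601613) + (-99080205/4721511976)·1 = -942476015261/2900188731258 ≠ 1/4 ⇒ order 3.
b·(c∘Ac): 5690061/590188997·814/351 + (-99080205/4721511976)·(-18188/2205) = 692123765/3541133982 ≠ 1/8
b·Ac²: 5690061/590188997·(-2/7) + (-99080205/4721511976)·57433612/1805895 = -1943544645253/2900188731258 ≠ 1/12
b·A²c: (-99080205/4721511976)·(-26/15) = 85869511/2360755988 ≠ 1/24

3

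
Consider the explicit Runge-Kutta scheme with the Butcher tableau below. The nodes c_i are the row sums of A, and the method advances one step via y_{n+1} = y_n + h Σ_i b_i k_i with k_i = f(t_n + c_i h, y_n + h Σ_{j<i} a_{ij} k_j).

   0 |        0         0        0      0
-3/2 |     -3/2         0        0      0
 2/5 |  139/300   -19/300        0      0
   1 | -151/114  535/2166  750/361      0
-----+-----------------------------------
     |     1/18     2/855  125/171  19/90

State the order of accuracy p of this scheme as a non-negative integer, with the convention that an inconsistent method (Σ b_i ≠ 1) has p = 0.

b = (1/18, 2/855, 125/171, 19/90)
c = (0, -3/2, 2/5, 1)
Ac = (0, 0, 19/200, 35/76)
Σ b_i: 1/18·1 + 2/855·1 + 125/171·1 + 19/90·1 = 1 ✓
b·c: 2/855·(-3/2) + 125/171·2/5 + 19/90·1 = 1/2 ✓
b·c²: 2/855·9/4 + 125/171·4/25 + 19/90·1 = 1/3 ✓
b·Ac: 125/171·19/200 + 19/90·35/76 = 1/6 ✓
b·c³: 2/855·(-27/8) + 125/171·8/125 + 19/90·1 = 1/4 ✓
b·(c∘Ac): 125/171·19/500 + 19/90·35/76 = 1/8 ✓
b·Ac²: 125/171·(-57/400) + 19/90·135/152 = 1/12 ✓
b·A²c: 19/90·15/76 = 1/24 ✓; 4 stages ⇒ order 4.

4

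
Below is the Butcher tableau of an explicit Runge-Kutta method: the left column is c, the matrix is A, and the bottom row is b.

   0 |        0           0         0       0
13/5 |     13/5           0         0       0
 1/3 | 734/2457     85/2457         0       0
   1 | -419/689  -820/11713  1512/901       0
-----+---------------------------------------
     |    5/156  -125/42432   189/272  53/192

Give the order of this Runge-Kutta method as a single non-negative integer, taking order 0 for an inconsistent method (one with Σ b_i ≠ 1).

4

b = (5/156, -125/42432, 189/272, 53/192)
c = (0, 13/5, 1/3, 1)
Ac = (0, 0, 17/189, 20/53)
Σ b_i: 5/156·1 + (-125/42432)·1 + 189/272·1 + 53/192·1 = 1 ✓
b·c: (-125/42432)·13/5 + 189/272·1/3 + 53/192·1 = 1/2 ✓
b·c²: (-125/42432)·169/25 + 189/272·1/9 + 53/192·1 = 1/3 ✓
b·Ac: 189/272·17/189 + 53/192·20/53 = 1/6 ✓
b·c³: (-125/42432)·2197/125 + 189/272·1/27 + 53/192·1 = 1/4 ✓
b·(c∘Ac): 189/272·17/567 + 53/192·20/53 = 1/8 ✓
b·Ac²: 189/272·221/945 + 53/192·(-76/265) = 1/12 ✓
b·A²c: 53/192·8/53 = 1/24 ✓; 4 stages ⇒ order 4.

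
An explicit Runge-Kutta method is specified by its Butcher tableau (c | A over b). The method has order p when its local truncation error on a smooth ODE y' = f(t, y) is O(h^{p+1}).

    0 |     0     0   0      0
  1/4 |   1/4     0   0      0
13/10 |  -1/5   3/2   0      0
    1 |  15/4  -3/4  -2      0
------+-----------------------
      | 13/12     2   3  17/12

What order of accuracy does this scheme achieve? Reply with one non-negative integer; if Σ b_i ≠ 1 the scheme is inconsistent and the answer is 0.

0

b = (13/12, 2, 3, 17/12)
c = (0, 1/4, 13/10, 1)
Ac = (0, 0, 3/8, -223/80)
Σ b_i: 13/12·1 + 2·1 + 3·1 + 17/12·1 = 15/2 ≠ 1 ⇒ order 0.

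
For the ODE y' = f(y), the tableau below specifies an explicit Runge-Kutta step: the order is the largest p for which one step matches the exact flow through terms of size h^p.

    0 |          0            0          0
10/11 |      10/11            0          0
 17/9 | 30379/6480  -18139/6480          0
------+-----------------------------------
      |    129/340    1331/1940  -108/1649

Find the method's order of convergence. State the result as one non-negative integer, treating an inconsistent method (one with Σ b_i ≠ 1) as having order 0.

3

b = (129/340, 1331/1940, -108/1649)
c = (0, 10/11, 17/9)
Ac = (0, 0, -1649/648)
Σ b_i: 129/340·1 + 1331/1940·1 + (-108/1649)·1 = 1 ✓
b·c: 1331/1940·10/11 + (-108/1649)·17/9 = 1/2 ✓
b·c²: 1331/1940·100/121 + (-108/1649)·289/81 = 1/3 ✓
b·Ac: (-108/1649)·(-1649/648) = 1/6 ✓; 3 stages ⇒ order 3.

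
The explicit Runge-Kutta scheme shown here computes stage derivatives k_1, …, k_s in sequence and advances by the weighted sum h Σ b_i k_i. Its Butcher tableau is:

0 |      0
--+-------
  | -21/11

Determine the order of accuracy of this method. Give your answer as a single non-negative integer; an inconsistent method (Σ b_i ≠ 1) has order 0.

b = (-21/11)
c = (0)
Σ b_i: (-21/11)·1 = -21/11 ≠ 1 ⇒ order 0.

0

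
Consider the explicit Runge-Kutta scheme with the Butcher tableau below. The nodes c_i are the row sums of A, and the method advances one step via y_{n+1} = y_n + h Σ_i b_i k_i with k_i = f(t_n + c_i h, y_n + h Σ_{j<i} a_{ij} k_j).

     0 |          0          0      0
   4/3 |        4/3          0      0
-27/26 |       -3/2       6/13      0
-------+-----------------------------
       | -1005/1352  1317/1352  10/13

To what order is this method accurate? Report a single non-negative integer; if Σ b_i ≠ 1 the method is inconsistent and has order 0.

2

b = (-1005/1352, 1317/1352, 10/13)
c = (0, 4/3, -27/26)
Ac = (0, 0, 8/13)
Σ b_i: (-1005/1352)·1 + 1317/1352·1 + 10/13·1 = 1 ✓
b·c: 1317/1352·4/3 + 10/13·(-27/26) = 1/2 ✓
b·c²: 1317/1352·16/9 + 10/13·729/676 = 33763/13182 ≠ 1/3 ⇒ order 2.
b·Ac: 10/13·8/13 = 80/169 ≠ 1/6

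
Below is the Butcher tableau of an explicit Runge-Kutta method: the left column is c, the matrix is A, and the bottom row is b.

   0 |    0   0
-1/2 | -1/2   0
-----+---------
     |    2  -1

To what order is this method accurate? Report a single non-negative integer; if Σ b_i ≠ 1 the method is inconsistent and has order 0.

b = (2, -1)
c = (0, -1/2)
Σ b_i: 2·1 + (-1)·1 = 1 ✓
b·c: (-1)·(-1/2) = 1/2 ✓; 2 stages ⇒ order 2.

2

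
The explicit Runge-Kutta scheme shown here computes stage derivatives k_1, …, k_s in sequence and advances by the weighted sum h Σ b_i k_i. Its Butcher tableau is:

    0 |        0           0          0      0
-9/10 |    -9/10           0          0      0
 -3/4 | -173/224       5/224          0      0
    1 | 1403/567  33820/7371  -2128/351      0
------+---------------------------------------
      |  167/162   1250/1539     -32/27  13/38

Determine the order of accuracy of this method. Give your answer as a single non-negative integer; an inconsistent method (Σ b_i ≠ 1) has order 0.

b = (167/162, 1250/1539, -32/27, 13/38)
c = (0, -9/10, -3/4, 1)
Ac = (0, 0, -9/448, 38/91)
Σ b_i: 167/162·1 + 1250/1539·1 + (-32/27)·1 + 13/38·1 = 1 ✓
b·c: 1250/1539·(-9/10) + (-32/27)·(-3/4) + 13/38·1 = 1/2 ✓
b·c²: 1250/1539·81/100 + (-32/27)·9/16 + 13/38·1 = 1/3 ✓
b·Ac: (-32/27)·(-9/448) + 13/38·38/91 = 1/6 ✓
b·c³: 1250/1539·(-729/1000) + (-32/27)·(-27/64) + 13/38·1 = 1/4 ✓
b·(c∘Ac): (-32/27)·27/1792 + 13/38·38/91 = 1/8 ✓
b·Ac²: (-32/27)·81/4480 + 13/38·418/1365 = 1/12 ✓
b·A²c: 13/38·19/156 = 1/24 ✓; 4 stages ⇒ order 4.

4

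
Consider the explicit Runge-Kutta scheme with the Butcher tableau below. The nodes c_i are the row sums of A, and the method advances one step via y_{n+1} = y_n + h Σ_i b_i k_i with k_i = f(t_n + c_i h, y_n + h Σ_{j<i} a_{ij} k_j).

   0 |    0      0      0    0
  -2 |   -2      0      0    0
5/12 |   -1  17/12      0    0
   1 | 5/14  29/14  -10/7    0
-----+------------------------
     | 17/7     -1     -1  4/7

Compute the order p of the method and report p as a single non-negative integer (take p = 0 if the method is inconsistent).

1

b = (17/7, -1, -1, 4/7)
c = (0, -2, 5/12, 1)
Ac = (0, 0, -17/6, -199/42)
Σ b_i: 17/7·1 + (-1)·1 + (-1)·1 + 4/7·1 = 1 ✓
b·c: (-1)·(-2) + (-1)·5/12 + 4/7·1 = 181/84 ≠ 1/2 ⇒ order 1.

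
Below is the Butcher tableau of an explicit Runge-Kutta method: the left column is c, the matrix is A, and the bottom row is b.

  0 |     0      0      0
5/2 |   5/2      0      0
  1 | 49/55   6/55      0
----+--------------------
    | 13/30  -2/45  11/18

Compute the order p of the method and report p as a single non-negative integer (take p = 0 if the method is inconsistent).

b = (13/30, -2/45, 11/18)
c = (0, 5/2, 1)
Ac = (0, 0, 3/11)
Σ b_i: 13/30·1 + (-2/45)·1 + 11/18·1 = 1 ✓
b·c: (-2/45)·5/2 + 11/18·1 = 1/2 ✓
b·c²: (-2/45)·25/4 + 11/18·1 = 1/3 ✓
b·Ac: 11/18·3/11 = 1/6 ✓; 3 stages ⇒ order 3.

3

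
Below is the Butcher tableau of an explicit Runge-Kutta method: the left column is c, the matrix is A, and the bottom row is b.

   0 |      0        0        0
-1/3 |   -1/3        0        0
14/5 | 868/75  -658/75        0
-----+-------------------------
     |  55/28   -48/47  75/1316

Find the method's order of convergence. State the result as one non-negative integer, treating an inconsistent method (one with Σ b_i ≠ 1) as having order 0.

3

b = (55/28, -48/47, 75/1316)
c = (0, -1/3, 14/5)
Ac = (0, 0, 658/225)
Σ b_i: 55/28·1 + (-48/47)·1 + 75/1316·1 = 1 ✓
b·c: (-48/47)·(-1/3) + 75/1316·14/5 = 1/2 ✓
b·c²: (-48/47)·1/9 + 75/1316·196/25 = 1/3 ✓
b·Ac: 75/1316·658/225 = 1/6 ✓; 3 stages ⇒ order 3.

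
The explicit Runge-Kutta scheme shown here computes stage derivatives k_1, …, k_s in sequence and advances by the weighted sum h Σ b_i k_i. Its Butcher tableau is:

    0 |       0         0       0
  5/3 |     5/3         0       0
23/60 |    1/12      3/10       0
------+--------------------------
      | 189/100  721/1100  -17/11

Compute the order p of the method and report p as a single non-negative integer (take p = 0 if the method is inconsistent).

2

b = (189/100, 721/1100, -17/11)
c = (0, 5/3, 23/60)
Ac = (0, 0, 1/2)
Σ b_i: 189/100·1 + 721/1100·1 + (-17/11)·1 = 1 ✓
b·c: 721/1100·5/3 + (-17/11)·23/60 = 1/2 ✓
b·c²: 721/1100·25/9 + (-17/11)·529/3600 = 5737/3600 ≠ 1/3 ⇒ order 2.
b·Ac: (-17/11)·1/2 = -17/22 ≠ 1/6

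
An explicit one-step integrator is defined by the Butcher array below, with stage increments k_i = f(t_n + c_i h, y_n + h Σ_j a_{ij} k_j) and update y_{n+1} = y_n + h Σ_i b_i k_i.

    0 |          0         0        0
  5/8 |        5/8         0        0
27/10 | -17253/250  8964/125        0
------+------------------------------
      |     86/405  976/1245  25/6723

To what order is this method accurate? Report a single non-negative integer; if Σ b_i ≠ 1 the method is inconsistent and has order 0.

b = (86/405, 976/1245, 25/6723)
c = (0, 5/8, 27/10)
Ac = (0, 0, 2241/50)
Σ b_i: 86/405·1 + 976/1245·1 + 25/6723·1 = 1 ✓
b·c: 976/1245·5/8 + 25/6723·27/10 = 1/2 ✓
b·c²: 976/1245·25/64 + 25/6723·729/100 = 1/3 ✓
b·Ac: 25/6723·2241/50 = 1/6 ✓; 3 stages ⇒ order 3.

3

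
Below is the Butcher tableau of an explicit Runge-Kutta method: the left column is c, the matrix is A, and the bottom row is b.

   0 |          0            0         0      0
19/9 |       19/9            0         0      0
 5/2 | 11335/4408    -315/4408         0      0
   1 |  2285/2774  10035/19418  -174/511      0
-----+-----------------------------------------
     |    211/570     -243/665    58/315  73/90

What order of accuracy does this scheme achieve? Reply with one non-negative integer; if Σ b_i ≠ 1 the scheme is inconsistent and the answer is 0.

b = (211/570, -243/665, 58/315, 73/90)
c = (0, 19/9, 5/2, 1)
Ac = (0, 0, -35/232, 35/146)
Σ b_i: 211/570·1 + (-243/665)·1 + 58/315·1 + 73/90·1 = 1 ✓
b·c: (-243/665)·19/9 + 58/315·5/2 + 73/90·1 = 1/2 ✓
b·c²: (-243/665)·361/81 + 58/315·25/4 + 73/90·1 = 1/3 ✓
b·Ac: 58/315·(-35/232) + 73/90·35/146 = 1/6 ✓
b·c³: (-243/665)·6859/729 + 58/315·125/8 + 73/90·1 = 1/4 ✓
b·(c∘Ac): 58/315·(-175/464) + 73/90·35/146 = 1/8 ✓
b·Ac²: 58/315·(-665/2088) + 73/90·115/657 = 1/12 ✓
b·A²c: 73/90·15/292 = 1/24 ✓; 4 stages ⇒ order 4.

4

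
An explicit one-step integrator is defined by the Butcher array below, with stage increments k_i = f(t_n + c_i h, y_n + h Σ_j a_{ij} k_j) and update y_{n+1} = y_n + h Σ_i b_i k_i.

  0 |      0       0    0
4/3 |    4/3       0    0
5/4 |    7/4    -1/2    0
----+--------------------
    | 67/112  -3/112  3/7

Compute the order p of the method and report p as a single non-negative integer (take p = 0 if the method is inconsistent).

2

b = (67/112, -3/112, 3/7)
c = (0, 4/3, 5/4)
Ac = (0, 0, -2/3)
Σ b_i: 67/112·1 + (-3/112)·1 + 3/7·1 = 1 ✓
b·c: (-3/112)·4/3 + 3/7·5/4 = 1/2 ✓
b·c²: (-3/112)·16/9 + 3/7·25/16 = 209/336 ≠ 1/3 ⇒ order 2.
b·Ac: 3/7·(-2/3) = -2/7 ≠ 1/6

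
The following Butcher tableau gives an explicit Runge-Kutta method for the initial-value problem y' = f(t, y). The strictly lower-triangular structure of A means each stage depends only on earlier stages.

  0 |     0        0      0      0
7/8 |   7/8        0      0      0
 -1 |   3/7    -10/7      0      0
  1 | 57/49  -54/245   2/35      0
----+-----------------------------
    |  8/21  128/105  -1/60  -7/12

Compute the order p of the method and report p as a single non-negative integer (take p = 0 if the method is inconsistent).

4

b = (8/21, 128/105, -1/60, -7/12)
c = (0, 7/8, -1, 1)
Ac = (0, 0, -5/4, -1/4)
Σ b_i: 8/21·1 + 128/105·1 + (-1/60)·1 + (-7/12)·1 = 1 ✓
b·c: 128/105·7/8 + (-1/60)·(-1) + (-7/12)·1 = 1/2 ✓
b·c²: 128/105·49/64 + (-1/60)·1 + (-7/12)·1 = 1/3 ✓
b·Ac: (-1/60)·(-5/4) + (-7/12)·(-1/4) = 1/6 ✓
b·c³: 128/105·343/512 + (-1/60)·(-1) + (-7/12)·1 = 1/4 ✓
b·(c∘Ac): (-1/60)·5/4 + (-7/12)·(-1/4) = 1/8 ✓
b·Ac²: (-1/60)·(-35/32) + (-7/12)·(-25/224) = 1/12 ✓
b·A²c: (-7/12)·(-1/14) = 1/24 ✓; 4 stages ⇒ order 4.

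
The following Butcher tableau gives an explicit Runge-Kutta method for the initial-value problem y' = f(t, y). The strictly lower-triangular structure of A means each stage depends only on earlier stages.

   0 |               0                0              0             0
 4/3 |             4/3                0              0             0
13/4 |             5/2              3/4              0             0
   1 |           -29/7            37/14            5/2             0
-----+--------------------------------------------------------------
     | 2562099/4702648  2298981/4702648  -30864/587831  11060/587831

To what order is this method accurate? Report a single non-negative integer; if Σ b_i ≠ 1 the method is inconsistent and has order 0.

3

b = (2562099/4702648, 2298981/4702648, -30864/587831, 11060/587831)
c = (0, 4/3, 13/4, 1)
Ac = (0, 0, 1, 1957/168)
Σ b_i: 2562099/4702648·1 + 2298981/4702648·1 + (-30864/587831)·1 + 11060/587831·1 = 1 ✓
b·c: 2298981/4702648·4/3 + (-30864/587831)·13/4 + 11060/587831·1 = 1/2 ✓
b·c²: 2298981/4702648·16/9 + (-30864/587831)·169/16 + 11060/587831·1 = 1/3 ✓
b·Ac: (-30864/587831)·1 + 11060/587831·1957/168 = 1/6 ✓
b·c³: 2298981/4702648·64/27 + (-30864/587831)·2197/64 + 11060/587831·1 = -13221493/21161916 ≠ 1/4 ⇒ order 3.
b·(c∘Ac): (-30864/587831)·13/4 + 11060/587831·1957/168 = 171167/3526986 ≠ 1/8
b·Ac²: (-30864/587831)·4/3 + 11060/587831·62707/2016 = 21806321/42323832 ≠ 1/12
b·A²c: 11060/587831·5/2 = 27650/587831 ≠ 1/24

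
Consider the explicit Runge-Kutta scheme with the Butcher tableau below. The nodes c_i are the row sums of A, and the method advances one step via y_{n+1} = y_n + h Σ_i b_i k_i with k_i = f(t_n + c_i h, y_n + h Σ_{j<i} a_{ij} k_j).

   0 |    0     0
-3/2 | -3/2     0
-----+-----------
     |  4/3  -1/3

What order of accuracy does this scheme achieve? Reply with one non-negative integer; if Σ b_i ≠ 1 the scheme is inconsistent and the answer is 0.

b = (4/3, -1/3)
c = (0, -3/2)
Σ b_i: 4/3·1 + (-1/3)·1 = 1 ✓
b·c: (-1/3)·(-3/2) = 1/2 ✓; 2 stages ⇒ order 2.

2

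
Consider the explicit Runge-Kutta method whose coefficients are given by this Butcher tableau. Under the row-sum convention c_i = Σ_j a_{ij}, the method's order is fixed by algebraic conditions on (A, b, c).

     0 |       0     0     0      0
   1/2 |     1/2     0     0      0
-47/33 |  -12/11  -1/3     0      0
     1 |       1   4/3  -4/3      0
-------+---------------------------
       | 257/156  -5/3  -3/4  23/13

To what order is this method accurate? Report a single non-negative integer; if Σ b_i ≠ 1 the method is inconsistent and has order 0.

1

b = (257/156, -5/3, -3/4, 23/13)
c = (0, 1/2, -47/33, 1)
Ac = (0, 0, -1/6, 254/99)
Σ b_i: 257/156·1 + (-5/3)·1 + (-3/4)·1 + 23/13·1 = 1 ✓
b·c: (-5/3)·1/2 + (-3/4)·(-47/33) + 23/13·1 = 3439/1716 ≠ 1/2 ⇒ order 1.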